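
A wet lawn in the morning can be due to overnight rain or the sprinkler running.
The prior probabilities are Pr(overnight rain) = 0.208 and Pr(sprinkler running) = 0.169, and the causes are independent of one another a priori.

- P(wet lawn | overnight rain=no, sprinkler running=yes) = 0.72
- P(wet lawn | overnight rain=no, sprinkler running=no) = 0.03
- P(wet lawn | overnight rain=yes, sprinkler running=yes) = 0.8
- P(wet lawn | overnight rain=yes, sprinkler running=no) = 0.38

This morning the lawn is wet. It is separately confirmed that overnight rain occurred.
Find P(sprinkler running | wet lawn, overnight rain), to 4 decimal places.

P(wet lawn | overnight rain) = 0.38*0.831 + 0.8*0.169 = 0.315780 + 0.135200 = 0.450980
Restricting to configurations with sprinkler running present: 0.8*0.169 = 0.135200.
P(sprinkler running | wet lawn, overnight rain) = 0.135200 / 0.450980 ≈ 0.2998

P(sprinkler running | wet lawn, overnight rain) ≈ 0.2998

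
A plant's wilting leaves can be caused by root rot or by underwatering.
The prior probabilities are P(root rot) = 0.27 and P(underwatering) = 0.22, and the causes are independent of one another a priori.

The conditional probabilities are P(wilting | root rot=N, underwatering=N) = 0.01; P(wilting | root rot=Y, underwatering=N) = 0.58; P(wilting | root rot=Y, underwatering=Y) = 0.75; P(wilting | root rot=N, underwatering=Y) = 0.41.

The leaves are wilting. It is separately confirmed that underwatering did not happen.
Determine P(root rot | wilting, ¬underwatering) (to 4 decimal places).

Sum P(wilting|·) weighted by the priors over both values of root rot:
  P(wilting | ¬underwatering) = 0.01×0.73 + 0.58×0.27
        = 0.007300 + 0.156600 = 0.163900
Keeping only the root rot-present terms gives 0.156600, so
  P(root rot | wilting, ¬underwatering) = 0.156600 / 0.163900 ≈ 0.9555

P(root rot | wilting, ¬underwatering) ≈ 0.9555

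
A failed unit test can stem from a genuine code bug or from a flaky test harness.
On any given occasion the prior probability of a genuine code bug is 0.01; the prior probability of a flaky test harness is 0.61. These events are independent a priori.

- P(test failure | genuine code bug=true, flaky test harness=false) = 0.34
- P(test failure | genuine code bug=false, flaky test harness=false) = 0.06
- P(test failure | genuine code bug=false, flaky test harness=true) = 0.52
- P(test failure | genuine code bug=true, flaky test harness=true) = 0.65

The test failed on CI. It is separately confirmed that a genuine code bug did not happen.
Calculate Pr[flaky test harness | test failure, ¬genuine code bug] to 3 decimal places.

Pr[flaky test harness | test failure, ¬genuine code bug] ≈ 0.931

Weight on flaky test harness=true, given the evidence: 0.52·0.61 = 0.317200
The normalizing constant is 0.06·0.39 + 0.52·0.61 = 0.340600
Posterior = 0.317200 / 0.340600 ≈ 0.931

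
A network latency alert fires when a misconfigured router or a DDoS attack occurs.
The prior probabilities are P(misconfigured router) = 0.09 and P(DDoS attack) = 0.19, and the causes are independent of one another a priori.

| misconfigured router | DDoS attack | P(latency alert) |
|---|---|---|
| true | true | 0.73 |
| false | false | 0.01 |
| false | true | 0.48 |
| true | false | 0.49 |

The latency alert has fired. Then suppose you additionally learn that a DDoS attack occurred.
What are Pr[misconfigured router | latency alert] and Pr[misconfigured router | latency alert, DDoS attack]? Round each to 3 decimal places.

Pr[misconfigured router | latency alert] ≈ 0.348; Pr[misconfigured router | latency alert, DDoS attack] ≈ 0.131

Enumerate the 4 (misconfigured router, DDoS attack) configurations and weight by the priors:
  P(latency alert) = 0.01*0.91*0.81 + 0.48*0.91*0.19 + 0.49*0.09*0.81 + 0.73*0.09*0.19
        = 0.007371 + 0.082992 + 0.035721 + 0.012483 = 0.138567
Keeping only the misconfigured router-present terms gives 0.048204, so
  P(misconfigured router | latency alert) = 0.048204 / 0.138567 ≈ 0.348

Now condition on the additional information:
Sum P(latency alert|·) weighted by the priors over both values of misconfigured router:
  P(latency alert | DDoS attack) = 0.48*0.91 + 0.73*0.09
        = 0.436800 + 0.065700 = 0.502500
Configurations with misconfigured router contribute 0.065700, so
  P(misconfigured router | latency alert, DDoS attack) = 0.065700 / 0.502500 ≈ 0.131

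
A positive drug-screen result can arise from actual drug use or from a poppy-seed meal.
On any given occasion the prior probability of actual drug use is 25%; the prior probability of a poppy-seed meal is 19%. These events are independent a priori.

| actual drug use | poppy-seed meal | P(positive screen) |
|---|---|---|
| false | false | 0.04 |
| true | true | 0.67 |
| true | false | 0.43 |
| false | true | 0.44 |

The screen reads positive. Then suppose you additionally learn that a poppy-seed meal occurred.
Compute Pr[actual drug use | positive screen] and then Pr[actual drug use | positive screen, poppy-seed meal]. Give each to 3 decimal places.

P(positive screen) = 0.04·0.75·0.81 + 0.44·0.75·0.19 + 0.43·0.25·0.81 + 0.67·0.25·0.19 = 0.024300 + 0.062700 + 0.087075 + 0.031825 = 0.205900
Restricting to configurations with actual drug use present: 0.087075 + 0.031825 = 0.118900.
So P(actual drug use | positive screen) = 0.118900/0.205900 ≈ 0.577.

Now also conditioning on poppy-seed meal=true:
P(positive screen | poppy-seed meal) = 0.44×0.75 + 0.67×0.25 = 0.330000 + 0.167500 = 0.497500
Of this, 0.167500 comes from 0.67×0.25 (the actual drug use=true cases).
Hence the posterior is 0.167500/0.497500 ≈ 0.337.
The drop from 0.577 to 0.337 is the explaining-away (discounting) effect.

Pr[actual drug use | positive screen] ≈ 0.577; Pr[actual drug use | positive screen, poppy-seed meal] ≈ 0.337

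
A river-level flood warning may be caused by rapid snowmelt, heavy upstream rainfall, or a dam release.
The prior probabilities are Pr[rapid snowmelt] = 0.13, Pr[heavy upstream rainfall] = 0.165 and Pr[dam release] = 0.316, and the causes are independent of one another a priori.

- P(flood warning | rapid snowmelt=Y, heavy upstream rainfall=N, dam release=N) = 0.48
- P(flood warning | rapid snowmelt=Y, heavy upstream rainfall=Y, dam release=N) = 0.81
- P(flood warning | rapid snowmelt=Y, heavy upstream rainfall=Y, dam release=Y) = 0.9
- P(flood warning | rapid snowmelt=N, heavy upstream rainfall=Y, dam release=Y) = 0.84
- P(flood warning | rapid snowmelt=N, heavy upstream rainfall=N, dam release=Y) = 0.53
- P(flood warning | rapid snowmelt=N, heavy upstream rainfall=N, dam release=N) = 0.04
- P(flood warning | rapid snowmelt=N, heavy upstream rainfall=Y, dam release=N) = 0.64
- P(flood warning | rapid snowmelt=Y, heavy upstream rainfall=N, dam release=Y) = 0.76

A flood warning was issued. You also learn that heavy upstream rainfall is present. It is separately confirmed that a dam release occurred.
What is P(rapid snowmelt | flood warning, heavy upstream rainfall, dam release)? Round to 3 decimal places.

P(rapid snowmelt | flood warning, heavy upstream rainfall, dam release) ≈ 0.138

P(flood warning | heavy upstream rainfall, dam release) = 0.84*0.87 + 0.9*0.13 = 0.730800 + 0.117000 = 0.847800
Of this, 0.117000 comes from 0.9*0.13 (the rapid snowmelt=true cases).
P(rapid snowmelt | flood warning, heavy upstream rainfall, dam release) = 0.117000 / 0.847800 ≈ 0.138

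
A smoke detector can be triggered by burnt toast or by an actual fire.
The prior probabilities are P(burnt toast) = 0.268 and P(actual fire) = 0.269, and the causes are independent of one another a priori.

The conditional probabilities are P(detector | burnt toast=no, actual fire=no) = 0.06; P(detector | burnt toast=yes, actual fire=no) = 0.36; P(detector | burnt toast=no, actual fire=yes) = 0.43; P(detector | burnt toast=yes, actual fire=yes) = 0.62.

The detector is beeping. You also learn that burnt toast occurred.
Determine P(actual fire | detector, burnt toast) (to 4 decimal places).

P(actual fire | detector, burnt toast) ≈ 0.3879

Weight on actual fire=true, given the evidence: 0.62×0.269 = 0.166780
Normalizer over all consistent configurations: 0.36×0.731 + 0.62×0.269 = 0.429940
Posterior = 0.166780 / 0.429940 ≈ 0.3879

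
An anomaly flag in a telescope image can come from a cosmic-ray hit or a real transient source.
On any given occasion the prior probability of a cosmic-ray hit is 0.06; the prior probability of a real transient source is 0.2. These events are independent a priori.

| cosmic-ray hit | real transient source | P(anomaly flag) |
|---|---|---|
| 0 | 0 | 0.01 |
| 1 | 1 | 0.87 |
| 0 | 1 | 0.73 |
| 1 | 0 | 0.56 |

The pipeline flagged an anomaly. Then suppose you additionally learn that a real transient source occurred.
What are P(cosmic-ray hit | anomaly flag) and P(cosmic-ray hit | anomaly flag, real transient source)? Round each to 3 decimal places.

P(cosmic-ray hit | anomaly flag) ≈ 0.205; P(cosmic-ray hit | anomaly flag, real transient source) ≈ 0.071

Weight on cosmic-ray hit=true, given the evidence: 0.026880 + 0.010440 = 0.037320
The normalizing constant is 0.01×0.94×0.8 + 0.73×0.94×0.2 + 0.56×0.06×0.8 + 0.87×0.06×0.2 = 0.182080
P(cosmic-ray hit | anomaly flag) = 0.037320/0.182080 ≈ 0.205

Now condition on the additional information:
Numerator (weight on configurations with cosmic-ray hit): 0.87×0.06 = 0.052200
Denominator P(anomaly flag | real transient source): 0.73×0.94 + 0.87×0.06 = 0.738400
P(cosmic-ray hit | anomaly flag, real transient source) = 0.052200/0.738400 ≈ 0.071
Conditioning on real transient source lowers the posterior on cosmic-ray hit: the classic explaining-away effect in a common-effect structure.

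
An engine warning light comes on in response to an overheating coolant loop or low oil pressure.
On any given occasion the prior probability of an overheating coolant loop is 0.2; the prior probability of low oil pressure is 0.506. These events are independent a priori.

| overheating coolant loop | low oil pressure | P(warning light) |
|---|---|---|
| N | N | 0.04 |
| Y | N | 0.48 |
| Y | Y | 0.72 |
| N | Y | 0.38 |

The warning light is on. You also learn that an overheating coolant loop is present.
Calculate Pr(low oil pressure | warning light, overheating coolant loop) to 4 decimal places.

Pr(low oil pressure | warning light, overheating coolant loop) ≈ 0.6057

Sum P(warning light|·) weighted by the priors over both values of low oil pressure:
  P(warning light | overheating coolant loop) = 0.48*0.494 + 0.72*0.506
        = 0.237120 + 0.364320 = 0.601440
The terms with low oil pressure present sum to 0.364320, so
  P(low oil pressure | warning light, overheating coolant loop) = 0.364320 / 0.601440 ≈ 0.6057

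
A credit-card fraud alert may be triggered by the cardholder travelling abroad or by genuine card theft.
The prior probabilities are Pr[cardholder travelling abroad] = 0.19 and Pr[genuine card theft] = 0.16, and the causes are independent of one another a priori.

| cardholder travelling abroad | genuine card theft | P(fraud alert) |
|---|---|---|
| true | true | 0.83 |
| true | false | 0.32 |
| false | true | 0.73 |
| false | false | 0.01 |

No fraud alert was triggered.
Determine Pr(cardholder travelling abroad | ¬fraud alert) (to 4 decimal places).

Pr(cardholder travelling abroad | ¬fraud alert) ≈ 0.1383

Enumerate the 4 (cardholder travelling abroad, genuine card theft) configurations and weight by the priors:
  P(¬fraud alert) = 0.99×0.81×0.84 + 0.27×0.81×0.16 + 0.68×0.19×0.84 + 0.17×0.19×0.16
        = 0.673596 + 0.034992 + 0.108528 + 0.005168 = 0.822284
The terms with cardholder travelling abroad present sum to 0.113696, so
  P(cardholder travelling abroad | ¬fraud alert) = 0.113696 / 0.822284 ≈ 0.1383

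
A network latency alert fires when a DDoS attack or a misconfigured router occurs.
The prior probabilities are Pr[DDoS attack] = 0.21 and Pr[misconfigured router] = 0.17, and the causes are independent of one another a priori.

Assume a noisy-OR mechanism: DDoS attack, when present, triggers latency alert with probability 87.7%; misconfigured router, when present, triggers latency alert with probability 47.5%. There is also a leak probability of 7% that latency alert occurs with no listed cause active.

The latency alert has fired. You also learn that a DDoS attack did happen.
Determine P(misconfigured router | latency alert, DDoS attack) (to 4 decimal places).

P(misconfigured router | latency alert, DDoS attack) ≈ 0.1786

Under noisy-OR, P(latency alert | causes) = 1 − (1−0.07)·∏(1−qᵢ) over the active causes.
P(latency alert | DDoS attack) = 0.88561×0.83 + 0.939945×0.17 = 0.735056 + 0.159791 = 0.894847
The misconfigured router-present share is 0.939945×0.17 = 0.159791.
Hence the posterior is 0.159791/0.894847 ≈ 0.1786.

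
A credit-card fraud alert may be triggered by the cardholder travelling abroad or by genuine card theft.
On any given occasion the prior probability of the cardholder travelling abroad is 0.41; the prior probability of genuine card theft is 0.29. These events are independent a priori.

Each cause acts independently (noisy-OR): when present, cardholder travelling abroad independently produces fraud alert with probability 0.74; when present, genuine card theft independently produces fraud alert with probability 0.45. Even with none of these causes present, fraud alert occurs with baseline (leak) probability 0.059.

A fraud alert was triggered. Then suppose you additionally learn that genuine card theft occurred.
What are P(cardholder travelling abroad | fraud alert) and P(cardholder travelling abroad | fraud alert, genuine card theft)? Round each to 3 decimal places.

P(cardholder travelling abroad | fraud alert) ≈ 0.751; P(cardholder travelling abroad | fraud alert, genuine card theft) ≈ 0.555

Under noisy-OR, P(fraud alert | causes) = 1 − (1−0.059)·∏(1−qᵢ) over the active causes.
For the numerator, keep only cardholder travelling abroad=true terms: 0.219879 + 0.102900 = 0.322779
Denominator P(fraud alert): 0.059*0.59*0.71 + 0.48245*0.59*0.29 + 0.75534*0.41*0.71 + 0.865437*0.41*0.29 = 0.430041
P(cardholder travelling abroad | fraud alert) = 0.322779/0.430041 ≈ 0.751

With the extra evidence:
Enumerate both values of cardholder travelling abroad and weight by the priors:
  P(fraud alert | genuine card theft) = 0.48245×0.59 + 0.865437×0.41
        = 0.284645 + 0.354829 = 0.639474
Configurations with cardholder travelling abroad contribute 0.354829, so
  P(cardholder travelling abroad | fraud alert, genuine card theft) = 0.354829 / 0.639474 ≈ 0.555
The drop from 0.751 to 0.555 is the explaining-away (discounting) effect.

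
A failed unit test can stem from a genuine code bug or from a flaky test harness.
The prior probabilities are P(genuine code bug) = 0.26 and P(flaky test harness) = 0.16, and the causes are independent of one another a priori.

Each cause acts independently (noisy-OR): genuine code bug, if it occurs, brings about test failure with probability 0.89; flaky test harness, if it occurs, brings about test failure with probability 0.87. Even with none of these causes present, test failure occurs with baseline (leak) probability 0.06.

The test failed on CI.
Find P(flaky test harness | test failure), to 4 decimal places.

P(flaky test harness | test failure) ≈ 0.3834

Under noisy-OR, P(test failure | causes) = 1 − (1−0.06)·∏(1−qᵢ) over the active causes.
P(test failure) = 0.06*0.74*0.84 + 0.8778*0.74*0.16 + 0.8966*0.26*0.84 + 0.986558*0.26*0.16 = 0.037296 + 0.103932 + 0.195817 + 0.041041 = 0.378086
The flaky test harness-present share is 0.103932 + 0.041041 = 0.144973.
So P(flaky test harness | test failure) = 0.144973/0.378086 ≈ 0.3834.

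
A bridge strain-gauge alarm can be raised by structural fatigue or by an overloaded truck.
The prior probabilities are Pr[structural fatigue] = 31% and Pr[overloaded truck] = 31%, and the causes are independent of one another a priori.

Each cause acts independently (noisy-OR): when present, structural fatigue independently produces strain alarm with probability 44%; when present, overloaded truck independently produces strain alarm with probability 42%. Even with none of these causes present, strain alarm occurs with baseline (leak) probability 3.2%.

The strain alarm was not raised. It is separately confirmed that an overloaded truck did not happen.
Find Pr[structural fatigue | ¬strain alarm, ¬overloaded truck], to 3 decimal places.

Under noisy-OR, P(strain alarm | causes) = 1 − (1−0.032)·∏(1−qᵢ) over the active causes.
Numerator (weight on configurations with structural fatigue): 0.54208*0.31 = 0.168045
The normalizing constant is 0.968*0.69 + 0.54208*0.31 = 0.835965
P(structural fatigue | ¬strain alarm, ¬overloaded truck) = 0.168045/0.835965 ≈ 0.201

Pr[structural fatigue | ¬strain alarm, ¬overloaded truck] ≈ 0.201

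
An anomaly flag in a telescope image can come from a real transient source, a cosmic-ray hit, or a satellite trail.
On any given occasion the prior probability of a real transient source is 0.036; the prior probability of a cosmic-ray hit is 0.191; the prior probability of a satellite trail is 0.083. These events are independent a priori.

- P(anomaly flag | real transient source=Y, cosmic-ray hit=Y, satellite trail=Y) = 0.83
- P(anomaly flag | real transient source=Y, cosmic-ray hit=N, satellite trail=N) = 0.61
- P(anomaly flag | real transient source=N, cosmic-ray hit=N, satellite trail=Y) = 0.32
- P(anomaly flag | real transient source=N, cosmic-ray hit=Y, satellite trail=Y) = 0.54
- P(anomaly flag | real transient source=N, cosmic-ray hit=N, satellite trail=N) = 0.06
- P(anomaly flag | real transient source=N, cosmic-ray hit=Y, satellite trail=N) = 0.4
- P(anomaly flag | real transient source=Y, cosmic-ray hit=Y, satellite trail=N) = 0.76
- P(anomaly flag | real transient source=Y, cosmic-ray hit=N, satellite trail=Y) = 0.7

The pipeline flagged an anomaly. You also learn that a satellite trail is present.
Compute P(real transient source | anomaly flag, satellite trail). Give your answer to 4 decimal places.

P(real transient source | anomaly flag, satellite trail) ≈ 0.0696

Sum P(anomaly flag|·) weighted by the priors over the 4 (real transient source, cosmic-ray hit) configurations:
  P(anomaly flag | satellite trail) = 0.32·0.964·0.809 + 0.54·0.964·0.191 + 0.7·0.036·0.809 + 0.83·0.036·0.191
        = 0.249560 + 0.099427 + 0.020387 + 0.005707 = 0.375081
The terms with real transient source present sum to 0.026094, so
  P(real transient source | anomaly flag, satellite trail) = 0.026094 / 0.375081 ≈ 0.0696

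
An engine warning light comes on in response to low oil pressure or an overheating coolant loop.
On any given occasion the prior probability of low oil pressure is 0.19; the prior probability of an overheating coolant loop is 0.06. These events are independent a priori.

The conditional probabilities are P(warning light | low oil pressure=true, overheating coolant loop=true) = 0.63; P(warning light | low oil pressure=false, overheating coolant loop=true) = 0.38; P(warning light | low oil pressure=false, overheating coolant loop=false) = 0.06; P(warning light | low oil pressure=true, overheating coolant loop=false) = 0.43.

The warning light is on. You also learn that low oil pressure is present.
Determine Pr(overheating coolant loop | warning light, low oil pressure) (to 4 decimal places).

Pr(overheating coolant loop | warning light, low oil pressure) ≈ 0.0855

Sum P(warning light|·) weighted by the priors over both values of overheating coolant loop:
  P(warning light | low oil pressure) = 0.43·0.94 + 0.63·0.06
        = 0.404200 + 0.037800 = 0.442000
Keeping only the overheating coolant loop-present terms gives 0.037800, so
  P(overheating coolant loop | warning light, low oil pressure) = 0.037800 / 0.442000 ≈ 0.0855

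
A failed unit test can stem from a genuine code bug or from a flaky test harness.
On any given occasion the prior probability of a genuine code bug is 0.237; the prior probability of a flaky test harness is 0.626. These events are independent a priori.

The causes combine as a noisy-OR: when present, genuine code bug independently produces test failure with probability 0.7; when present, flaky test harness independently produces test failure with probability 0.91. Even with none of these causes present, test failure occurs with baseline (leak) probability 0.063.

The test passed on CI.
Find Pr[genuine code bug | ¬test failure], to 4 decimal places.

Under noisy-OR, P(test failure | causes) = 1 − (1−0.063)·∏(1−qᵢ) over the active causes.
For the numerator, keep only genuine code bug=true terms: 0.024916 + 0.003753 = 0.028669
Denominator P(¬test failure): 0.937×0.763×0.374 + 0.08433×0.763×0.626 + 0.2811×0.237×0.374 + 0.025299×0.237×0.626 = 0.336332
Posterior = 0.028669 / 0.336332 ≈ 0.0852

Pr[genuine code bug | ¬test failure] ≈ 0.0852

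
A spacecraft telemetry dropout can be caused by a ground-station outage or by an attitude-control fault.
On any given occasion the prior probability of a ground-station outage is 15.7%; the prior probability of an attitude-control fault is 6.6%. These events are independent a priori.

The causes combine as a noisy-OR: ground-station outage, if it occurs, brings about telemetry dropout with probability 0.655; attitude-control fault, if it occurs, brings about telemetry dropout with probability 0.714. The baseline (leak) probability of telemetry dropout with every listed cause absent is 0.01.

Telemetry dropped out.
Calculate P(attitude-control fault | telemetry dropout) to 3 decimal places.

Under noisy-OR, P(telemetry dropout | causes) = 1 − (1−0.01)·∏(1−qᵢ) over the active causes.
Numerator (weight on configurations with attitude-control fault): 0.039885 + 0.009350 = 0.049235
Denominator P(telemetry dropout): 0.01·0.843·0.934 + 0.71686·0.843·0.066 + 0.65845·0.157·0.934 + 0.902317·0.157·0.066 = 0.153663
P(attitude-control fault | telemetry dropout) = 0.049235/0.153663 ≈ 0.320

P(attitude-control fault | telemetry dropout) ≈ 0.320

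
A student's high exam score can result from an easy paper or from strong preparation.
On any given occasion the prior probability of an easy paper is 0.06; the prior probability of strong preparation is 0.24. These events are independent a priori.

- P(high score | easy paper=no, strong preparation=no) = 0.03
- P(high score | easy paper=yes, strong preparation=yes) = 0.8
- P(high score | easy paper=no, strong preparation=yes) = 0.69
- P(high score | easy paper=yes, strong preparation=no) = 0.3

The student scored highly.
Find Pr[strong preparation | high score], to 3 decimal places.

By total probability over the 4 (easy paper, strong preparation) configurations:
  P(high score) = 0.03·0.94·0.76 + 0.69·0.94·0.24 + 0.3·0.06·0.76 + 0.8·0.06·0.24
        = 0.021432 + 0.155664 + 0.013680 + 0.011520 = 0.202296
Keeping only the strong preparation-present terms gives 0.167184, so
  P(strong preparation | high score) = 0.167184 / 0.202296 ≈ 0.826

Pr[strong preparation | high score] ≈ 0.826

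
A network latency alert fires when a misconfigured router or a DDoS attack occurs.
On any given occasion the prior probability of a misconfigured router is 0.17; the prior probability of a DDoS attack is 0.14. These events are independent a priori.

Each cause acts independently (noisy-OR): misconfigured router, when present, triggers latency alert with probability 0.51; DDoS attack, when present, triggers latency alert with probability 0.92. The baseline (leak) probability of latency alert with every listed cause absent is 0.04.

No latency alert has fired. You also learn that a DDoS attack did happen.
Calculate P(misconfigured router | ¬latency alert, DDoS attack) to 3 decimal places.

P(misconfigured router | ¬latency alert, DDoS attack) ≈ 0.091

Under noisy-OR, P(latency alert | causes) = 1 − (1−0.04)·∏(1−qᵢ) over the active causes.
P(¬latency alert | DDoS attack) = 0.0768×0.83 + 0.037632×0.17 = 0.063744 + 0.006397 = 0.070141
Restricting to configurations with misconfigured router present: 0.037632×0.17 = 0.006397.
Hence the posterior is 0.006397/0.070141 ≈ 0.091.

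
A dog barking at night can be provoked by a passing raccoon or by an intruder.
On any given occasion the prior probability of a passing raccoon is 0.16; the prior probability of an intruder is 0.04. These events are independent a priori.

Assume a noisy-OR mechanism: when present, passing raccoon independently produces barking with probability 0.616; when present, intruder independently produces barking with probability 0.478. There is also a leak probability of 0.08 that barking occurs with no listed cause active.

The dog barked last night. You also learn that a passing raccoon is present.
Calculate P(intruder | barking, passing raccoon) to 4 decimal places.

P(intruder | barking, passing raccoon) ≈ 0.0499

Under noisy-OR, P(barking | causes) = 1 − (1−0.08)·∏(1−qᵢ) over the active causes.
Numerator (weight on configurations with intruder): 0.815588×0.04 = 0.032624
The normalizing constant is 0.64672×0.96 + 0.815588×0.04 = 0.653475
P(intruder | barking, passing raccoon) = 0.032624/0.653475 ≈ 0.0499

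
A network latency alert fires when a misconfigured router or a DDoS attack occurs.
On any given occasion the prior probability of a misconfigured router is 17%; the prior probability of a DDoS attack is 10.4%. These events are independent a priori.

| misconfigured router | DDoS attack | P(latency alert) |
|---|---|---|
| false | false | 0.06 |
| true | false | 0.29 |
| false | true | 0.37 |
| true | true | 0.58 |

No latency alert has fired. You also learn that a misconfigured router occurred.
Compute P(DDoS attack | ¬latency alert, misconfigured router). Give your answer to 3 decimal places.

P(DDoS attack | ¬latency alert, misconfigured router) ≈ 0.064

Enumerate both values of DDoS attack and weight by the priors:
  P(¬latency alert | misconfigured router) = 0.71·0.896 + 0.42·0.104
        = 0.636160 + 0.043680 = 0.679840
Keeping only the DDoS attack-present terms gives 0.043680, so
  P(DDoS attack | ¬latency alert, misconfigured router) = 0.043680 / 0.679840 ≈ 0.064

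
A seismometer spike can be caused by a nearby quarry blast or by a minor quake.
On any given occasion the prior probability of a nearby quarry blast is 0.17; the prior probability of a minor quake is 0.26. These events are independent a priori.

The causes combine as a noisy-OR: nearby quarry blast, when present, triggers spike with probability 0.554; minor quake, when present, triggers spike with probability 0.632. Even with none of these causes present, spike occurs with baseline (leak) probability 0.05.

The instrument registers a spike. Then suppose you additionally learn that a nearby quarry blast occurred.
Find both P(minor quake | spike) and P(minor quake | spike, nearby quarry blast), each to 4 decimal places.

Under noisy-OR, P(spike | causes) = 1 − (1−0.05)·∏(1−qᵢ) over the active causes.
By total probability over the 4 (nearby quarry blast, minor quake) configurations:
  P(spike) = 0.05×0.83×0.74 + 0.6504×0.83×0.26 + 0.5763×0.17×0.74 + 0.844078×0.17×0.26
        = 0.030710 + 0.140356 + 0.072499 + 0.037308 = 0.280873
The terms with minor quake present sum to 0.177664, so
  P(minor quake | spike) = 0.177664 / 0.280873 ≈ 0.6325

Now condition on the additional information:
P(spike | nearby quarry blast) = 0.5763*0.74 + 0.844078*0.26 = 0.426462 + 0.219460 = 0.645922
Of this, 0.219460 comes from 0.844078*0.26 (the minor quake=true cases).
P(minor quake | spike, nearby quarry blast) = 0.219460 / 0.645922 ≈ 0.3398
Conditioning on nearby quarry blast lowers the posterior on minor quake: the classic explaining-away effect in a common-effect structure.

P(minor quake | spike) ≈ 0.6325; P(minor quake | spike, nearby quarry blast) ≈ 0.3398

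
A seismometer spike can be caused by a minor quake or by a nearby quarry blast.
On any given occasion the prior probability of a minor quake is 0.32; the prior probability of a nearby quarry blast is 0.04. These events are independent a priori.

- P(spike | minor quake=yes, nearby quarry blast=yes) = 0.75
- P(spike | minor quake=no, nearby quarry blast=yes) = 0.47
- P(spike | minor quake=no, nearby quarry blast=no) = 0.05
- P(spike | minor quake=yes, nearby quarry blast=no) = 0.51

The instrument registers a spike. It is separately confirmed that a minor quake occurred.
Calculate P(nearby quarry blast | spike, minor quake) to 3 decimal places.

P(nearby quarry blast | spike, minor quake) ≈ 0.058

Enumerate both values of nearby quarry blast and weight by the priors:
  P(spike | minor quake) = 0.51·0.96 + 0.75·0.04
        = 0.489600 + 0.030000 = 0.519600
Configurations with nearby quarry blast contribute 0.030000, so
  P(nearby quarry blast | spike, minor quake) = 0.030000 / 0.519600 ≈ 0.058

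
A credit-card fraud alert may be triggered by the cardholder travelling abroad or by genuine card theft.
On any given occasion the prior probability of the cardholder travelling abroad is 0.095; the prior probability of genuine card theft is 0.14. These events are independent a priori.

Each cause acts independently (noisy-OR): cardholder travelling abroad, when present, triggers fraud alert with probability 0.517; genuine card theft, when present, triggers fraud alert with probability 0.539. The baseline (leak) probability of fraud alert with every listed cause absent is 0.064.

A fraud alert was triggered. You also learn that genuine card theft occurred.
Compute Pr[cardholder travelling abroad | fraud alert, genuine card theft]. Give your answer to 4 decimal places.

Pr[cardholder travelling abroad | fraud alert, genuine card theft] ≈ 0.1275

Under noisy-OR, P(fraud alert | causes) = 1 − (1−0.064)·∏(1−qᵢ) over the active causes.
Numerator (weight on configurations with cardholder travelling abroad): 0.791587*0.095 = 0.075201
Normalizer over all consistent configurations: 0.568504*0.905 + 0.791587*0.095 = 0.589697
P(cardholder travelling abroad | fraud alert, genuine card theft) = 0.075201/0.589697 ≈ 0.1275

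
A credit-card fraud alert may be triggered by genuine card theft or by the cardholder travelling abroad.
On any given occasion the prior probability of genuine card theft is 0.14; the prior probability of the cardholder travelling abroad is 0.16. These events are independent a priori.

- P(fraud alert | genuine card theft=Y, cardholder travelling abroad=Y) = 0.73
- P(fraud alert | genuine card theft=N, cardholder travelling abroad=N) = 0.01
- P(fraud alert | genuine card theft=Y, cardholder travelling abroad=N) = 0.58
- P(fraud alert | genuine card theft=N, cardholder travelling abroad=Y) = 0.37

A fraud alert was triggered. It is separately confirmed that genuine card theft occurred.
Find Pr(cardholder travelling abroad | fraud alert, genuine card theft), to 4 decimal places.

P(fraud alert | genuine card theft) = 0.58·0.84 + 0.73·0.16 = 0.487200 + 0.116800 = 0.604000
Of this, 0.116800 comes from 0.73·0.16 (the cardholder travelling abroad=true cases).
So P(cardholder travelling abroad | fraud alert, genuine card theft) = 0.116800/0.604000 ≈ 0.1934.

Pr(cardholder travelling abroad | fraud alert, genuine card theft) ≈ 0.1934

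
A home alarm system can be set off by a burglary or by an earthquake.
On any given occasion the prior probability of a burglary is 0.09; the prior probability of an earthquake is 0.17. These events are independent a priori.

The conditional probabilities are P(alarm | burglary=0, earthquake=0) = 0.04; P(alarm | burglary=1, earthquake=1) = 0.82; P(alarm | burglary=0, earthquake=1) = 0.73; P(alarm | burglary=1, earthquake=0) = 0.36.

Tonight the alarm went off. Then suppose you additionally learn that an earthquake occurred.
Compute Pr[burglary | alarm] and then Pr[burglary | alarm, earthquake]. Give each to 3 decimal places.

Pr[burglary | alarm] ≈ 0.216; Pr[burglary | alarm, earthquake] ≈ 0.100

P(alarm) = 0.04×0.91×0.83 + 0.73×0.91×0.17 + 0.36×0.09×0.83 + 0.82×0.09×0.17 = 0.030212 + 0.112931 + 0.026892 + 0.012546 = 0.182581
The burglary-present share is 0.026892 + 0.012546 = 0.039438.
So P(burglary | alarm) = 0.039438/0.182581 ≈ 0.216.

Now condition on the additional information:
For the numerator, keep only burglary=true terms: 0.82*0.09 = 0.073800
Normalizer over all consistent configurations: 0.73*0.91 + 0.82*0.09 = 0.738100
P(burglary | alarm, earthquake) = 0.073800/0.738100 ≈ 0.100
This is intercausal reasoning (explaining away): once earthquake accounts for the alarm, burglary becomes less likely.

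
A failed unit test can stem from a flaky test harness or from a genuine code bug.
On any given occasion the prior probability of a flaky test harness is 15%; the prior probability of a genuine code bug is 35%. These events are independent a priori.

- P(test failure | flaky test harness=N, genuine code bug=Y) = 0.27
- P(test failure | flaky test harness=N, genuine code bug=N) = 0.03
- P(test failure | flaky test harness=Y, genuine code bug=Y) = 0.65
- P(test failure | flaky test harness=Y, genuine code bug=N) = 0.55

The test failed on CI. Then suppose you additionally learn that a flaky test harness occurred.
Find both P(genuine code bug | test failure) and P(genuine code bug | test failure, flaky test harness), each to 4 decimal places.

P(genuine code bug | test failure) ≈ 0.6198; P(genuine code bug | test failure, flaky test harness) ≈ 0.3889

Sum P(test failure|·) weighted by the priors over the 4 (flaky test harness, genuine code bug) configurations:
  P(test failure) = 0.03·0.85·0.65 + 0.27·0.85·0.35 + 0.55·0.15·0.65 + 0.65·0.15·0.35
        = 0.016575 + 0.080325 + 0.053625 + 0.034125 = 0.184650
Configurations with genuine code bug contribute 0.114450, so
  P(genuine code bug | test failure) = 0.114450 / 0.184650 ≈ 0.6198

With the extra evidence:
Sum P(test failure|·) weighted by the priors over both values of genuine code bug:
  P(test failure | flaky test harness) = 0.55·0.65 + 0.65·0.35
        = 0.357500 + 0.227500 = 0.585000
Keeping only the genuine code bug-present terms gives 0.227500, so
  P(genuine code bug | test failure, flaky test harness) = 0.227500 / 0.585000 ≈ 0.3889
Conditioning on flaky test harness lowers the posterior on genuine code bug: the classic explaining-away effect in a common-effect structure.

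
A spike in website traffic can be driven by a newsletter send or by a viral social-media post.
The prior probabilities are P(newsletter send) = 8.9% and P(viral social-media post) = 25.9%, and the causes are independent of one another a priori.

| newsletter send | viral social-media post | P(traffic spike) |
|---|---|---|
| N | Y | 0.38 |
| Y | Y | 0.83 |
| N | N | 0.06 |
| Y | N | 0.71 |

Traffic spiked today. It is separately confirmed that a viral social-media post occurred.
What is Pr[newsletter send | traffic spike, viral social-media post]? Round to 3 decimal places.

Pr[newsletter send | traffic spike, viral social-media post] ≈ 0.176

P(traffic spike | viral social-media post) = 0.38×0.911 + 0.83×0.089 = 0.346180 + 0.073870 = 0.420050
Restricting to configurations with newsletter send present: 0.83×0.089 = 0.073870.
P(newsletter send | traffic spike, viral social-media post) = 0.073870 / 0.420050 ≈ 0.176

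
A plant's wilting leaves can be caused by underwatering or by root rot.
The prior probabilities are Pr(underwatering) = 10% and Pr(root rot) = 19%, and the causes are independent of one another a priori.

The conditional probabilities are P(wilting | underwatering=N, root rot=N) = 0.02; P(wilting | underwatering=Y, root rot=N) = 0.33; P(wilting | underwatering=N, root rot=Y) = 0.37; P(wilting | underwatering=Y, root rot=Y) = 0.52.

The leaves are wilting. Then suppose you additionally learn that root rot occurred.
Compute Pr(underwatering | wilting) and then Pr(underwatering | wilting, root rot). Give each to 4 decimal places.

Pr(underwatering | wilting) ≈ 0.3198; Pr(underwatering | wilting, root rot) ≈ 0.1351

Numerator (weight on configurations with underwatering): 0.026730 + 0.009880 = 0.036610
The normalizing constant is 0.02·0.9·0.81 + 0.37·0.9·0.19 + 0.33·0.1·0.81 + 0.52·0.1·0.19 = 0.114460
P(underwatering | wilting) = 0.036610/0.114460 ≈ 0.3198

Now also conditioning on root rot=true:
Numerator (weight on configurations with underwatering): 0.52·0.1 = 0.052000
Normalizer over all consistent configurations: 0.37·0.9 + 0.52·0.1 = 0.385000
P(underwatering | wilting, root rot) = 0.052000/0.385000 ≈ 0.1351
— root rot explains away the evidence for underwatering.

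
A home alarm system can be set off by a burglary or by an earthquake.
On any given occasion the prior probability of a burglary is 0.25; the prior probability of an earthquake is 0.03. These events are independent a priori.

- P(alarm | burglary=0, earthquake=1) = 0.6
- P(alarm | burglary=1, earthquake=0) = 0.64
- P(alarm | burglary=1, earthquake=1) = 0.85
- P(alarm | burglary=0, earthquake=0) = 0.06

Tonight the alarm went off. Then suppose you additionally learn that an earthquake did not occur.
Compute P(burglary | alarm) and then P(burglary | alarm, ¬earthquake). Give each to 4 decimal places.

P(burglary | alarm) ≈ 0.7387; P(burglary | alarm, ¬earthquake) ≈ 0.7805

P(alarm) = 0.06·0.75·0.97 + 0.6·0.75·0.03 + 0.64·0.25·0.97 + 0.85·0.25·0.03 = 0.043650 + 0.013500 + 0.155200 + 0.006375 = 0.218725
Restricting to configurations with burglary present: 0.155200 + 0.006375 = 0.161575.
So P(burglary | alarm) = 0.161575/0.218725 ≈ 0.7387.

Now also conditioning on earthquake≠true:
P(alarm | ¬earthquake) = 0.06·0.75 + 0.64·0.25 = 0.045000 + 0.160000 = 0.205000
The burglary-present share is 0.64·0.25 = 0.160000.
Hence the posterior is 0.160000/0.205000 ≈ 0.7805.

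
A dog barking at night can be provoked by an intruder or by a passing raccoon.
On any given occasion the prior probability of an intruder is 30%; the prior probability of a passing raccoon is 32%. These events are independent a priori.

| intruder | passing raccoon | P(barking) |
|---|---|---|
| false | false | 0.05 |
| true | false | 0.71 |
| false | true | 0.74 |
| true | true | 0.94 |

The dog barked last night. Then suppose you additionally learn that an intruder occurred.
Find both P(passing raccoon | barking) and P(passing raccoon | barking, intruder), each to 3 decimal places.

P(passing raccoon | barking) ≈ 0.603; P(passing raccoon | barking, intruder) ≈ 0.384

P(barking) = 0.05*0.7*0.68 + 0.74*0.7*0.32 + 0.71*0.3*0.68 + 0.94*0.3*0.32 = 0.023800 + 0.165760 + 0.144840 + 0.090240 = 0.424640
Restricting to configurations with passing raccoon present: 0.165760 + 0.090240 = 0.256000.
P(passing raccoon | barking) = 0.256000 / 0.424640 ≈ 0.603

With the extra evidence:
Sum P(barking|·) weighted by the priors over both values of passing raccoon:
  P(barking | intruder) = 0.71·0.68 + 0.94·0.32
        = 0.482800 + 0.300800 = 0.783600
The terms with passing raccoon present sum to 0.300800, so
  P(passing raccoon | barking, intruder) = 0.300800 / 0.783600 ≈ 0.384
— intruder explains away the evidence for passing raccoon.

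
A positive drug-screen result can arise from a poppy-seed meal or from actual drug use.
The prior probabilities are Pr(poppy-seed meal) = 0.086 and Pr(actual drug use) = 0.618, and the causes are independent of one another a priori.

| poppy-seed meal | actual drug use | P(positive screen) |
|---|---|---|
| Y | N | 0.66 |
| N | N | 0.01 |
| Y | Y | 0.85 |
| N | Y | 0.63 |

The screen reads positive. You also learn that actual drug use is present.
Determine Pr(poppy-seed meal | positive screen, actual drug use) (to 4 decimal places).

P(positive screen | actual drug use) = 0.63*0.914 + 0.85*0.086 = 0.575820 + 0.073100 = 0.648920
The poppy-seed meal-present share is 0.85*0.086 = 0.073100.
P(poppy-seed meal | positive screen, actual drug use) = 0.073100 / 0.648920 ≈ 0.1126

Pr(poppy-seed meal | positive screen, actual drug use) ≈ 0.1126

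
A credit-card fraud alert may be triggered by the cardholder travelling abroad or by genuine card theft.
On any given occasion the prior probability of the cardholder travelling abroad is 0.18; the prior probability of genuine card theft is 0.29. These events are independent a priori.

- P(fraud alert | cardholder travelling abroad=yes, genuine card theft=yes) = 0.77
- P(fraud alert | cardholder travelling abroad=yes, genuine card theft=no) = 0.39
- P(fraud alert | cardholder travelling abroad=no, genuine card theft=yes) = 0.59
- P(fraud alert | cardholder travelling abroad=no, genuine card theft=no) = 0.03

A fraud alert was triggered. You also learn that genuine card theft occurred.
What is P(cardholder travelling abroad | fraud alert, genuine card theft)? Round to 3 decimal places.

P(cardholder travelling abroad | fraud alert, genuine card theft) ≈ 0.223

For the numerator, keep only cardholder travelling abroad=true terms: 0.77·0.18 = 0.138600
Denominator P(fraud alert | genuine card theft): 0.59·0.82 + 0.77·0.18 = 0.622400
Posterior = 0.138600 / 0.622400 ≈ 0.223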